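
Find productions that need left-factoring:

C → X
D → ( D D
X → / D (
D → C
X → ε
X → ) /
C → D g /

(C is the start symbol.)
No, left-factoring is not needed

Left-factoring is needed when two productions for the same non-terminal
share a common prefix on the right-hand side.

Productions for C:
  C → X
  C → D g /
Productions for D:
  D → ( D D
  D → C
Productions for X:
  X → / D (
  X → ε
  X → ) /

No common prefixes found.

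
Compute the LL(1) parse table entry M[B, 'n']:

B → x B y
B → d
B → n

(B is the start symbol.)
To find M[B, 'n'], we find productions for B where 'n' is in the predict set (PREDICT(N → α) = (FIRST(α) \ {ε}) ∪ (FOLLOW(N) if α ⇒* ε)).

B → x B y: PREDICT = { 'x' }
B → d: PREDICT = { 'd' }
B → n: PREDICT = { 'n' }
  'n' is in predict set, so this production goes in M[B, 'n']

M[B, 'n'] = B → n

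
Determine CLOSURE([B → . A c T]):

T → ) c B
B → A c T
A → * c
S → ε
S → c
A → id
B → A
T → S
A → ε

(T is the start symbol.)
To compute CLOSURE, for each item [A → α.Bβ] where B is a non-terminal, add [B → .γ] for all productions B → γ; repeat for the newly added items until nothing changes.

Start with: [B → . A c T]
  [B → . A c T] has the dot before A: add [A → . * c], [A → . id], [A → .]
No further items can be added.

CLOSURE = { [A → . * c], [A → . id], [A → .], [B → . A c T] }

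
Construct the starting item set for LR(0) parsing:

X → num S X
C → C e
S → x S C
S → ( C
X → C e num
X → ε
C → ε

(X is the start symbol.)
First, augment the grammar with X' → X
I₀ = CLOSURE({ [X' → . X] }):
  [X' → . X] has the dot before X: add [X → . num S X], [X → . C e num], [X → .]
  [X → . C e num] has the dot before C: add [C → . C e], [C → .]
No further items can be added.

I₀ = { [C → . C e], [C → .], [X → . C e num], [X → . num S X], [X → .], [X' → . X] }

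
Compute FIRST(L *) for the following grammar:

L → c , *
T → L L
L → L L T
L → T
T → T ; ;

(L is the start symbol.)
FIRST sets of the non-terminals involved (from the grammar, by fixed-point iteration):
  FIRST(L) = { 'c' }

To compute FIRST(L *), process the symbols left to right:
Symbol L is a non-terminal. Add FIRST(L) \ {ε} = { 'c' }
L is not nullable (ε ∉ FIRST(L)), so stop here.
FIRST(L *) = { 'c' }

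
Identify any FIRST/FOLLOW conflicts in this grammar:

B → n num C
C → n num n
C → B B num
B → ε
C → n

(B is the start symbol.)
Yes. B → n num C with FOLLOW(B) on { 'n' }

A FIRST/FOLLOW conflict occurs when a non-terminal N has a nullable alternative N → β (β ⇒* ε) and another alternative N → α with FIRST(α) ∩ FOLLOW(N) ≠ ∅: on such a lookahead the parser cannot decide between expanding α and letting N vanish via β.

Nullable non-terminals: B.

B: nullable alternative(s) B → ε; FOLLOW(B) = { $, 'n', 'num' }
  B → n num C: FIRST \ {ε} = { 'n' } — overlaps FOLLOW(B) on { 'n' }: CONFLICT
  B → ε: FIRST \ {ε} = { } — this is the only nullable alternative, skip

C has no nullable alternative, so no FIRST/FOLLOW check is needed there.

So the grammar has 1 FIRST/FOLLOW conflict (marked CONFLICT above).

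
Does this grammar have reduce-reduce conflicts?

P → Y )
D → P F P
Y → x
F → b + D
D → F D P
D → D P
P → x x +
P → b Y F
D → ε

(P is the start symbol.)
Yes — I19: [D → D P .] vs [D → F D P .]

A reduce-reduce conflict occurs when an LR(0) state has two complete items [A → α .] and [B → β .] — both call for a reduction, and with no lookahead the parser cannot choose between them.

Augment with P' → P and build the canonical LR(0) collection (I0 = CLOSURE({[P' → . P]}), then GOTO on every symbol after a dot until no new states appear). It has 22 states:
  I0: { [P → . Y )], [P → . b Y F], [P → . x x +], [P' → . P], [Y → . x] }  — shift
  I1: { [P' → P .] }  — accept
  I2: { [P → Y . )] }  — shift
  I3: { [P → b . Y F], [Y → . x] }  — shift
  I4: { [P → x . x +], [Y → x .] }  — shift, reduce
  I5: { [P → x x . +] }  — shift
  I6: { [P → x x + .] }  — reduce
  I7: { [F → . b + D], [P → b Y . F] }  — shift
  I8: { [Y → x .] }  — reduce
  I9: { [P → b Y F .] }  — reduce
  I10: { [F → b . + D] }  — shift
  I11: { [D → . D P], [D → . F D P], [D → . P F P], [D → .], [F → . b + D], [F → b + . D], [P → . Y )], [P → . b Y F], [P → . x x +], [Y → . x] }  — shift, reduce
  I12: { [D → D . P], [F → b + D .], [P → . Y )], [P → . b Y F], [P → . x x +], [Y → . x] }  — shift, reduce
  I13: { [D → . D P], [D → . F D P], [D → . P F P], [D → .], [D → F . D P], [F → . b + D], [P → . Y )], [P → . b Y F], [P → . x x +], [Y → . x] }  — shift, reduce
  I14: { [D → P . F P], [F → . b + D] }  — shift
  I15: { [F → b . + D], [P → b . Y F], [Y → . x] }  — shift
  I16: { [D → P F . P], [P → . Y )], [P → . b Y F], [P → . x x +], [Y → . x] }  — shift
  I17: { [D → P F P .] }  — reduce
  I18: { [D → D . P], [D → F D . P], [P → . Y )], [P → . b Y F], [P → . x x +], [Y → . x] }  — shift
  I19: { [D → D P .], [D → F D P .] }  — 2 reduces
  I20: { [D → D P .] }  — reduce
  I21: { [P → Y ) .] }  — reduce

I19 contains complete items [D → D P .], [D → F D P .] — reduce-reduce conflict.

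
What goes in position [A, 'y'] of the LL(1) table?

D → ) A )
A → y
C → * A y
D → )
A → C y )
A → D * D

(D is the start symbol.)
To find M[A, 'y'], we find productions for A where 'y' is in the predict set (PREDICT(N → α) = (FIRST(α) \ {ε}) ∪ (FOLLOW(N) if α ⇒* ε)).

Relevant sets:
  FIRST(C) = { '*' }
  FIRST(D) = { ')' }

A → y: PREDICT = { 'y' }
  'y' is in predict set, so this production goes in M[A, 'y']
A → C y ): PREDICT = { '*' }
A → D * D: PREDICT = { ')' }

M[A, 'y'] = A → y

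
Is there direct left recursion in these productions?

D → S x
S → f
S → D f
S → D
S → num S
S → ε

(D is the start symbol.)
Direct left recursion occurs when N → N α for some non-terminal N (the right-hand side begins with the left-hand side itself).

D → S x: starts with S
S → f: starts with f
S → D f: starts with D
S → D: starts with D
S → num S: starts with num
S → ε: starts with ε

No direct left recursion found.

Answer: No direct left recursion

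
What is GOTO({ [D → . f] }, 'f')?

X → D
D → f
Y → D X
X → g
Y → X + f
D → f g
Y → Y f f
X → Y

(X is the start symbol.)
{ [D → f .] }

GOTO(I, 'f') = CLOSURE({ [A → αX.β] : [A → α.Xβ] ∈ I, X = 'f' })

Items with dot before 'f', with the dot advanced:
  [D → . f] → [D → f .]
Closure adds nothing (no advanced item has the dot before a non-terminal).

GOTO = { [D → f .] }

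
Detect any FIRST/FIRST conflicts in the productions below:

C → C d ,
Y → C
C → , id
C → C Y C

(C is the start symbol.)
A FIRST/FIRST conflict occurs when two productions N → α and N → β for the same non-terminal have FIRST(α) ∩ FIRST(β) ≠ ∅ (with ε ∈ FIRST of a nullable right-hand side, so two nullable alternatives also conflict).

FIRST sets of the non-terminals at (or reachable through a nullable prefix from) the front of some alternative:
  FIRST(C) = { ',' }

Productions for C:
  C → C d ,: FIRST = { ',' }
  C → , id: FIRST = { ',' }
  C → C Y C: FIRST = { ',' }
Y has only one production, so no FIRST/FIRST conflict is possible there.

Conflict for C: C → C d , and C → , id
  Overlap: { ',' }
Conflict for C: C → C d , and C → C Y C
  Overlap: { ',' }
Conflict for C: C → , id and C → C Y C
  Overlap: { ',' }

Answer: Yes. C → C d ',' / C → ',' id on { ',' }; C → C d ',' / C → C Y C on { ',' }; C → ',' id / C → C Y C on { ',' }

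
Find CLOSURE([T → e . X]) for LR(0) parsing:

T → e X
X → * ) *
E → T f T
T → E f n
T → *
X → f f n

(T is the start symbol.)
Start with: [T → e . X]
  [T → e . X] has the dot before X: add [X → . * ) *], [X → . f f n]
No further items can be added.

CLOSURE = { [T → e . X], [X → . * ) *], [X → . f f n] }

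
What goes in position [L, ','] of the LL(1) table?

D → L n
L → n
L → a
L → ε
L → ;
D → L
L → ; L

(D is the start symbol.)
Empty (error entry)

To find M[L, ','], we find productions for L where ',' is in the predict set (PREDICT(N → α) = (FIRST(α) \ {ε}) ∪ (FOLLOW(N) if α ⇒* ε)).

Relevant sets:
  FOLLOW(L) = { $, 'n' }

L → n: PREDICT = { 'n' }
L → a: PREDICT = { 'a' }
L → ε: PREDICT = { $, 'n' }
L → ;: PREDICT = { ';' }
L → ; L: PREDICT = { ';' }

M[L, ','] is empty (no production applies)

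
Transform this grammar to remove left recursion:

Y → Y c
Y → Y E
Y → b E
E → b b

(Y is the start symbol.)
Y → b E Y'
Y' → c Y'
Y' → E Y'
Y' → ε
E → b b

Y is directly left-recursive. The standard transformation for
  A → A α₁ | ... | A α_m | β₁ | ... | β_n
is
  A  → β₁ A' | ... | β_n A'
  A' → α₁ A' | ... | α_m A' | ε

Y → b E becomes Y → b E Y'
Y → Y c becomes Y' → c Y'
Y → Y E becomes Y' → E Y'
Add Y' → ε

Productions for other non-terminals are unchanged:
  E → b b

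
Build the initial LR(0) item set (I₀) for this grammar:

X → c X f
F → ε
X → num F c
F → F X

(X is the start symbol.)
First, augment the grammar with X' → X
I₀ = CLOSURE({ [X' → . X] }):
  [X' → . X] has the dot before X: add [X → . c X f], [X → . num F c]
No further items can be added.

I₀ = { [X → . c X f], [X → . num F c], [X' → . X] }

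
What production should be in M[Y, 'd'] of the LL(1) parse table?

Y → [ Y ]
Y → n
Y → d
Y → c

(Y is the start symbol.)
To find M[Y, 'd'], we find productions for Y where 'd' is in the predict set (PREDICT(N → α) = (FIRST(α) \ {ε}) ∪ (FOLLOW(N) if α ⇒* ε)).

Y → [ Y ]: PREDICT = { '[' }
Y → n: PREDICT = { 'n' }
Y → d: PREDICT = { 'd' }
  'd' is in predict set, so this production goes in M[Y, 'd']
Y → c: PREDICT = { 'c' }

M[Y, 'd'] = Y → d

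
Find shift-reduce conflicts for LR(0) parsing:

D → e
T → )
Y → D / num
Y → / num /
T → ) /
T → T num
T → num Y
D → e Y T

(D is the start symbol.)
A shift-reduce conflict occurs when an LR(0) state has both:
  - a complete (reduce) item [A → α .] (dot at the end), and
  - a shift item [B → β . c γ] (dot before a terminal).

Augment with D' → D and build the canonical LR(0) collection (I0 = CLOSURE({[D' → . D]}), then GOTO on every symbol after a dot until no new states appear). It has 16 states:
  I0: { [D → . e Y T], [D → . e], [D' → . D] }  — shift
  I1: { [D' → D .] }  — accept
  I2: { [D → . e Y T], [D → . e], [D → e . Y T], [D → e .], [Y → . / num /], [Y → . D / num] }  — shift, reduce
  I3: { [Y → / . num /] }  — shift
  I4: { [Y → D . / num] }  — shift
  I5: { [D → e Y . T], [T → . ) /], [T → . )], [T → . T num], [T → . num Y] }  — shift
  I6: { [T → ) . /], [T → ) .] }  — shift, reduce
  I7: { [D → e Y T .], [T → T . num] }  — shift, reduce
  I8: { [D → . e Y T], [D → . e], [T → num . Y], [Y → . / num /], [Y → . D / num] }  — shift
  I9: { [T → num Y .] }  — reduce
  I10: { [T → T num .] }  — reduce
  I11: { [T → ) / .] }  — reduce
  I12: { [Y → D / . num] }  — shift
  I13: { [Y → D / num .] }  — reduce
  I14: { [Y → / num . /] }  — shift
  I15: { [Y → / num / .] }  — reduce

I2 contains reduce item [D → e .] and shift items [D → . e], [D → . e Y T], [Y → . / num /] — shift-reduce conflict.
I6 contains reduce item [T → ) .] and shift item [T → ) . /] — shift-reduce conflict.
I7 contains reduce item [D → e Y T .] and shift item [T → T . num] — shift-reduce conflict.

Answer: Yes — I2: [D → e .] vs [D → . e]; I6: [T → ) .] vs [T → ) . /]; I7: [D → e Y T .] vs [T → T . num]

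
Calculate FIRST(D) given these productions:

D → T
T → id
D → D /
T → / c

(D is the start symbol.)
To compute FIRST(D), examine every production with D on the left-hand side, reading each right-hand side left to right until a non-nullable symbol is reached.

FIRST sets of the other non-terminals involved (by the same procedure, iterated to a fixed point):
  FIRST(T) = { '/', 'id' }

From D → T:
  - T is a non-terminal: add FIRST(T) \ {ε} = { '/', 'id' }
    T is not nullable, so stop
From D → D /:
  - D is the symbol being defined: contributes nothing new
    D is not nullable, so stop

Collecting: FIRST(D) = { '/', 'id' }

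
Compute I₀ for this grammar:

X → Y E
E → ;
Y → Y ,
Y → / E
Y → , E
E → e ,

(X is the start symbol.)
First, augment the grammar with X' → X
I₀ = CLOSURE({ [X' → . X] }):
  [X' → . X] has the dot before X: add [X → . Y E]
  [X → . Y E] has the dot before Y: add [Y → . Y ,], [Y → . / E], [Y → . , E]
No further items can be added.

I₀ = { [X → . Y E], [X' → . X], [Y → . , E], [Y → . / E], [Y → . Y ,] }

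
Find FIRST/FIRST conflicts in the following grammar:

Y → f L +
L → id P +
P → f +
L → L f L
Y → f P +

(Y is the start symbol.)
A FIRST/FIRST conflict occurs when two productions N → α and N → β for the same non-terminal have FIRST(α) ∩ FIRST(β) ≠ ∅ (with ε ∈ FIRST of a nullable right-hand side, so two nullable alternatives also conflict).

FIRST sets of the non-terminals at (or reachable through a nullable prefix from) the front of some alternative:
  FIRST(L) = { 'id' }

Productions for Y:
  Y → f L +: FIRST = { 'f' }
  Y → f P +: FIRST = { 'f' }
Productions for L:
  L → id P +: FIRST = { 'id' }
  L → L f L: FIRST = { 'id' }
P has only one production, so no FIRST/FIRST conflict is possible there.

Conflict for Y: Y → f L + and Y → f P +
  Overlap: { 'f' }
Conflict for L: L → id P + and L → L f L
  Overlap: { 'id' }

Answer: Yes. Y → f L '+' / Y → f P '+' on { 'f' }; L → id P '+' / L → L f L on { 'id' }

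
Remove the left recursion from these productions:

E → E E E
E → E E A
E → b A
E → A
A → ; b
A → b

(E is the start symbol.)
E → b A E'
E → A E'
E' → E E E'
E' → E A E'
E' → ε
A → ; b
A → b

E is directly left-recursive. The standard transformation for
  A → A α₁ | ... | A α_m | β₁ | ... | β_n
is
  A  → β₁ A' | ... | β_n A'
  A' → α₁ A' | ... | α_m A' | ε

E → b A becomes E → b A E'
E → A becomes E → A E'
E → E E E becomes E' → E E E'
E → E E A becomes E' → E A E'
Add E' → ε

Productions for other non-terminals are unchanged:
  A → ; b
  A → b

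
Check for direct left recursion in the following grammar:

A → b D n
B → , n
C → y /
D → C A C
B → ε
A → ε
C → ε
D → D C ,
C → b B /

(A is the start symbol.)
Yes, D is left-recursive

A → b D n: starts with b
B → , n: starts with ','
C → y /: starts with y
D → C A C: starts with C
B → ε: starts with ε
A → ε: starts with ε
C → ε: starts with ε
D → D C ,: LEFT RECURSIVE (starts with D)
C → b B /: starts with b

The grammar has direct left recursion on: D.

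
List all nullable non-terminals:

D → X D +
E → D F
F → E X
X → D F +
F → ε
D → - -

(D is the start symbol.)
{ 'F' }

ε-productions: F → ε
So F is immediately nullable.
No further non-terminal can be added: every production for the remaining non-terminals contains a terminal or a non-nullable non-terminal.
Nullable = { 'F' }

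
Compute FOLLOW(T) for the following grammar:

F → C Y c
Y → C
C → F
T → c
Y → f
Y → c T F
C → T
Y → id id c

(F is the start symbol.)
To compute FOLLOW(T), find every occurrence of T on a right-hand side N → α T β: add FIRST(β) \ {ε}, and if β is empty or nullable also add FOLLOW(N). Iterate to a fixed point.

In Y → c T F: T is followed by F, add FIRST(F) \ {ε} = { 'c' }
In C → T: T is at the end, add FOLLOW(C)

The FOLLOW sets referred to above (computed the same way, to a fixed point):
  FOLLOW(C) = { 'c', 'f', 'id' }

Taking the union: FOLLOW(T) = { 'c', 'f', 'id' }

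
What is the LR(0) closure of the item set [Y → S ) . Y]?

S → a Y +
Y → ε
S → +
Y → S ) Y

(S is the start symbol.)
{ [S → . +], [S → . a Y +], [Y → . S ) Y], [Y → .], [Y → S ) . Y] }

Start with: [Y → S ) . Y]
  [Y → S ) . Y] has the dot before Y: add [Y → .], [Y → . S ) Y]
  [Y → . S ) Y] has the dot before S: add [S → . a Y +], [S → . +]
No further items can be added.

CLOSURE = { [S → . +], [S → . a Y +], [Y → . S ) Y], [Y → .], [Y → S ) . Y] }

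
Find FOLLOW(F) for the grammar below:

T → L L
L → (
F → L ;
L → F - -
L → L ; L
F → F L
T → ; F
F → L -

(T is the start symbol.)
{ $, '(', '-' }

In L → F - -: F is followed by '-' '-', add FIRST('-' '-') \ {ε} = { '-' }
In F → F L: F is followed by L, add FIRST(L) \ {ε} = { '(' }
In T → ; F: F is at the end, add FOLLOW(T)

The FOLLOW sets referred to above (computed the same way, to a fixed point):
  FOLLOW(T) = { $ }

Taking the union: FOLLOW(F) = { $, '(', '-' }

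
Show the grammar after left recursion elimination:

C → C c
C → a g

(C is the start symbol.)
C → a g C'
C' → c C'
C' → ε

C is directly left-recursive. The standard transformation for
  A → A α₁ | ... | A α_m | β₁ | ... | β_n
is
  A  → β₁ A' | ... | β_n A'
  A' → α₁ A' | ... | α_m A' | ε

C → a g becomes C → a g C'
C → C c becomes C' → c C'
Add C' → ε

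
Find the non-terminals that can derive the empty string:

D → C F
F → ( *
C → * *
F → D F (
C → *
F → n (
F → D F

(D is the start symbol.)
None

There are no ε-productions, so no non-terminal can derive ε.
No non-terminals are nullable.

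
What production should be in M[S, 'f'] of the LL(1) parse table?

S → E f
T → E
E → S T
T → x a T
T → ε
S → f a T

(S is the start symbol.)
To find M[S, 'f'], we find productions for S where 'f' is in the predict set (PREDICT(N → α) = (FIRST(α) \ {ε}) ∪ (FOLLOW(N) if α ⇒* ε)).

Relevant sets:
  FIRST(E) = { 'f' }

S → E f: PREDICT = { 'f' }
  'f' is in predict set, so this production goes in M[S, 'f']
S → f a T: PREDICT = { 'f' }
  'f' is in predict set, so this production goes in M[S, 'f']

M[S, 'f'] = S → E f, S → f a T  (a multiply-defined cell — the grammar is not LL(1))

Answer: S → E f, S → f a T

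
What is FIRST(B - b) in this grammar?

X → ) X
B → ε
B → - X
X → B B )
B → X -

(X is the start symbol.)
{ ')', '-' }

FIRST sets of the non-terminals involved (from the grammar, by fixed-point iteration):
  FIRST(B) = { ')', '-', ε }

To compute FIRST(B - b), process the symbols left to right:
Symbol B is a non-terminal. Add FIRST(B) \ {ε} = { ')', '-' }
B is nullable (ε ∈ FIRST(B)), continue to the next symbol.
Symbol - is a terminal. Add '-' and stop.
FIRST(B - b) = { ')', '-' }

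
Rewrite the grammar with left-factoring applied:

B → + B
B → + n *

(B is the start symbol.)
Left-factoring transforms A → αβ₁ | αβ₂ into A → αA' and A' → β₁ | β₂
(α is the longest common prefix among the alternatives). Repeat until
no nonterminal has two alternatives with a common prefix.

Round 1: B has alternatives sharing prefix '+'. Introduce B': B → + B'
  Add: B' → B
  Add: B' → n *

No remaining common prefixes — done.

Resulting grammar:
B → + B'
B' → B
B' → n *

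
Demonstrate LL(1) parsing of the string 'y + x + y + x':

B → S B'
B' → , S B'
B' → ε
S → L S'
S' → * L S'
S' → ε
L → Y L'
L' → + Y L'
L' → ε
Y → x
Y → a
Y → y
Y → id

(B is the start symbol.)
LL(1) parsing maintains a stack (initially the start symbol over $) and the input. At each step: if the stack top is a terminal, match it against the current input token; if it is a non-terminal N, replace it with the RHS of M[N, lookahead] (the unique production whose predict set contains the lookahead).

Stack is shown with the top on the left.

Stack           Input            Action
---------------------------------------
B $             y + x + y + x $  output B → S B'
S B' $          y + x + y + x $  output S → L S'
L S' B' $       y + x + y + x $  output L → Y L'
Y L' S' B' $    y + x + y + x $  output Y → y
y L' S' B' $    y + x + y + x $  match 'y'
L' S' B' $      + x + y + x $    output L' → + Y L'
+ Y L' S' B' $  + x + y + x $    match '+'
Y L' S' B' $    x + y + x $      output Y → x
x L' S' B' $    x + y + x $      match 'x'
L' S' B' $      + y + x $        output L' → + Y L'
+ Y L' S' B' $  + y + x $        match '+'
Y L' S' B' $    y + x $          output Y → y
y L' S' B' $    y + x $          match 'y'
L' S' B' $      + x $            output L' → + Y L'
+ Y L' S' B' $  + x $            match '+'
Y L' S' B' $    x $              output Y → x
x L' S' B' $    x $              match 'x'
L' S' B' $      $                output L' → ε
S' B' $         $                output S' → ε
B' $            $                output B' → ε
$               $                accept

The string is accepted.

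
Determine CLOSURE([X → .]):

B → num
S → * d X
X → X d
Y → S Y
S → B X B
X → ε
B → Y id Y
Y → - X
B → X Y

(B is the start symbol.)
{ [X → .] }

Start with: [X → .]
The dot is at the end, so nothing is added.

CLOSURE = { [X → .] }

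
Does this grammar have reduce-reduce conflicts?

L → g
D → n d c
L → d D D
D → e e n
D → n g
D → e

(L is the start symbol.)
Augment with L' → L and build the canonical LR(0) collection (I0 = CLOSURE({[L' → . L]}), then GOTO on every symbol after a dot until no new states appear). It has 13 states:
  I0: { [L → . d D D], [L → . g], [L' → . L] }  — shift
  I1: { [L' → L .] }  — accept
  I2: { [D → . e e n], [D → . e], [D → . n d c], [D → . n g], [L → d . D D] }  — shift
  I3: { [L → g .] }  — reduce
  I4: { [D → . e e n], [D → . e], [D → . n d c], [D → . n g], [L → d D . D] }  — shift
  I5: { [D → e . e n], [D → e .] }  — shift, reduce
  I6: { [D → n . d c], [D → n . g] }  — shift
  I7: { [D → n d . c] }  — shift
  I8: { [D → n g .] }  — reduce
  I9: { [D → n d c .] }  — reduce
  I10: { [D → e e . n] }  — shift
  I11: { [D → e e n .] }  — reduce
  I12: { [L → d D D .] }  — reduce

No state contains more than one complete item.

Answer: No reduce-reduce conflicts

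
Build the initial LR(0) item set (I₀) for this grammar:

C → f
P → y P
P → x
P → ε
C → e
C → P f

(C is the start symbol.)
{ [C → . P f], [C → . e], [C → . f], [C' → . C], [P → . x], [P → . y P], [P → .] }

First, augment the grammar with C' → C
I₀ = CLOSURE({ [C' → . C] }):
  [C' → . C] has the dot before C: add [C → . f], [C → . e], [C → . P f]
  [C → . P f] has the dot before P: add [P → . y P], [P → . x], [P → .]
No further items can be added.

I₀ = { [C → . P f], [C → . e], [C → . f], [C' → . C], [P → . x], [P → . y P], [P → .] }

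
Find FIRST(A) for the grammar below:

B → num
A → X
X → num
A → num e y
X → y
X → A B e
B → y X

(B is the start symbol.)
To compute FIRST(A), examine every production with A on the left-hand side, reading each right-hand side left to right until a non-nullable symbol is reached.

FIRST sets of the other non-terminals involved (by the same procedure, iterated to a fixed point):
  FIRST(X) = { 'num', 'y' }

From A → X:
  - X is a non-terminal: add FIRST(X) \ {ε} = { 'num', 'y' }
    X is not nullable, so stop
From A → num e y:
  - num is a terminal: add 'num' and stop

Collecting: FIRST(A) = { 'num', 'y' }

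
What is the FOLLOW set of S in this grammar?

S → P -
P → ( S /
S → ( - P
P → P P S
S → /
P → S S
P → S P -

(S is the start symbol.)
S is the start symbol, so $ ∈ FOLLOW(S).
In P → ( S /: S is followed by '/', add FIRST('/') \ {ε} = { '/' }
In P → P P S: S is at the end, add FOLLOW(P)
In P → S S: S is followed by S, add FIRST(S) \ {ε} = { '(', '/' }
In P → S S: S is at the end, add FOLLOW(P)
In P → S P -: S is followed by P '-', add FIRST(P '-') \ {ε} = { '(', '/' }

The FOLLOW sets referred to above (computed the same way, to a fixed point):
  FOLLOW(P) = { $, '(', '-', '/' }

Taking the union: FOLLOW(S) = { $, '(', '-', '/' }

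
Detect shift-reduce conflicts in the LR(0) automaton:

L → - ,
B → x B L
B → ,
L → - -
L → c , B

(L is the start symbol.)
Augment with L' → L and build the canonical LR(0) collection (I0 = CLOSURE({[L' → . L]}), then GOTO on every symbol after a dot until no new states appear). It has 12 states:
  I0: { [L → . - ,], [L → . - -], [L → . c , B], [L' → . L] }  — shift
  I1: { [L → - . ,], [L → - . -] }  — shift
  I2: { [L' → L .] }  — accept
  I3: { [L → c . , B] }  — shift
  I4: { [B → . ,], [B → . x B L], [L → c , . B] }  — shift
  I5: { [B → , .] }  — reduce
  I6: { [L → c , B .] }  — reduce
  I7: { [B → . ,], [B → . x B L], [B → x . B L] }  — shift
  I8: { [B → x B . L], [L → . - ,], [L → . - -], [L → . c , B] }  — shift
  I9: { [B → x B L .] }  — reduce
  I10: { [L → - , .] }  — reduce
  I11: { [L → - - .] }  — reduce

No state contains both a complete item and a shift item.

Answer: No shift-reduce conflicts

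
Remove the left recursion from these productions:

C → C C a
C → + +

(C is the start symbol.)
C is directly left-recursive. The standard transformation for
  A → A α₁ | ... | A α_m | β₁ | ... | β_n
is
  A  → β₁ A' | ... | β_n A'
  A' → α₁ A' | ... | α_m A' | ε

C → + + becomes C → + + C'
C → C C a becomes C' → C a C'
Add C' → ε

Resulting grammar:
C → + + C'
C' → C a C'
C' → ε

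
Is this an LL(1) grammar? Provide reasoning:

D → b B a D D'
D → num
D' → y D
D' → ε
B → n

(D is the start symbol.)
No. Predict set conflict for D': { 'y' }

Relevant sets:
  FOLLOW(D') = { $, 'y' }

For D:
  PREDICT(D → b B a D D') = { 'b' }
  PREDICT(D → num) = { 'num' }
For D':
  PREDICT(D' → y D) = { 'y' }
  PREDICT(D' → ε) = { $, 'y' }
B has a single production, so nothing to check there.

Conflict found: Predict set conflict for D': { 'y' }
The grammar is NOT LL(1).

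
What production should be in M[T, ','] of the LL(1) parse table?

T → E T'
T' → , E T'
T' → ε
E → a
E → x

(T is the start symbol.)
Empty (error entry)

To find M[T, ','], we find productions for T where ',' is in the predict set (PREDICT(N → α) = (FIRST(α) \ {ε}) ∪ (FOLLOW(N) if α ⇒* ε)).

Relevant sets:
  FIRST(E) = { 'a', 'x' }

T → E T': PREDICT = { 'a', 'x' }

M[T, ','] is empty (no production applies)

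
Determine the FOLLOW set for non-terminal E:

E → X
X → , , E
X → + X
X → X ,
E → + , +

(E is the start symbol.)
{ $, ',' }

E is the start symbol, so $ ∈ FOLLOW(E).
In X → , , E: E is at the end, add FOLLOW(X)

The FOLLOW sets referred to above (computed the same way, to a fixed point):
  FOLLOW(X) = { $, ',' }

Taking the union: FOLLOW(E) = { $, ',' }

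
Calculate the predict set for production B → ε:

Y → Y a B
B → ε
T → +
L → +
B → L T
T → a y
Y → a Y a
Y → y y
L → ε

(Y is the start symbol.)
{ $, 'a' }

PREDICT(B → ε) = (FIRST(RHS) \ {ε}) ∪ (FOLLOW(B) if ε ∈ FIRST(RHS), i.e. RHS ⇒* ε)
The right-hand side is ε (FIRST(ε) = { ε }), so the predict set is FOLLOW(B) = { $, 'a' }
PREDICT(B → ε) = { $, 'a' }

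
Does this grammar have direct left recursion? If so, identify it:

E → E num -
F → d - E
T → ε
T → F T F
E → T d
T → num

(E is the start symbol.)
Yes, E is left-recursive

E → E num -: LEFT RECURSIVE (starts with E)
F → d - E: starts with d
T → ε: starts with ε
T → F T F: starts with F
E → T d: starts with T
T → num: starts with num

The grammar has direct left recursion on: E.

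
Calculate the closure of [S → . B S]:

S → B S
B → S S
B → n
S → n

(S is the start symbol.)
{ [B → . S S], [B → . n], [S → . B S], [S → . n] }

Start with: [S → . B S]
  [S → . B S] has the dot before B: add [B → . S S], [B → . n]
  [B → . S S] has the dot before S: add [S → . n]
No further items can be added.

CLOSURE = { [B → . S S], [B → . n], [S → . B S], [S → . n] }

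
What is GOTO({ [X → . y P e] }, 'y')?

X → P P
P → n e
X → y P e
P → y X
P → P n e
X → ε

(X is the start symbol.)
{ [P → . P n e], [P → . n e], [P → . y X], [X → y . P e] }

GOTO(I, 'y') = CLOSURE({ [A → αX.β] : [A → α.Xβ] ∈ I, X = 'y' })

Items with dot before 'y', with the dot advanced:
  [X → . y P e] → [X → y . P e]
Closure of the advanced items:
  [X → y . P e] has the dot before P: add [P → . n e], [P → . y X], [P → . P n e]

GOTO = { [P → . P n e], [P → . n e], [P → . y X], [X → y . P e] }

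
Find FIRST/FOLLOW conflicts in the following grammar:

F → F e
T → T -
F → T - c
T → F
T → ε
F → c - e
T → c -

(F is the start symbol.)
Yes. T → T '-' with FOLLOW(T) on { '-' }; T → F with FOLLOW(T) on { '-' }

Nullable non-terminals: T.
FIRST sets used below: FIRST(T) = { '-', 'c', ε }, FIRST(F) = { '-', 'c' }

T: nullable alternative(s) T → ε; FOLLOW(T) = { '-' }
  T → T -: FIRST \ {ε} = { '-', 'c' } — overlaps FOLLOW(T) on { '-' }: CONFLICT
  T → F: FIRST \ {ε} = { '-', 'c' } — overlaps FOLLOW(T) on { '-' }: CONFLICT
  T → ε: FIRST \ {ε} = { } — this is the only nullable alternative, skip
  T → c -: FIRST \ {ε} = { 'c' } — disjoint from FOLLOW(T)

F has no nullable alternative, so no FIRST/FOLLOW check is needed there.

So the grammar has 2 FIRST/FOLLOW conflicts (marked CONFLICT above).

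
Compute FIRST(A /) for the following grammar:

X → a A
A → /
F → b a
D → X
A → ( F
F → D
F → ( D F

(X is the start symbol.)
FIRST sets of the non-terminals involved (from the grammar, by fixed-point iteration):
  FIRST(A) = { '(', '/' }

To compute FIRST(A /), process the symbols left to right:
Symbol A is a non-terminal. Add FIRST(A) \ {ε} = { '(', '/' }
A is not nullable (ε ∉ FIRST(A)), so stop here.
FIRST(A /) = { '(', '/' }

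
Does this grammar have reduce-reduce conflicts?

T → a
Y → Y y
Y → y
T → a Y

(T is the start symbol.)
No reduce-reduce conflicts

A reduce-reduce conflict occurs when an LR(0) state has two complete items [A → α .] and [B → β .] — both call for a reduction, and with no lookahead the parser cannot choose between them.

Augment with T' → T and build the canonical LR(0) collection (I0 = CLOSURE({[T' → . T]}), then GOTO on every symbol after a dot until no new states appear). It has 6 states:
  I0: { [T → . a Y], [T → . a], [T' → . T] }  — shift
  I1: { [T' → T .] }  — accept
  I2: { [T → a . Y], [T → a .], [Y → . Y y], [Y → . y] }  — shift, reduce
  I3: { [T → a Y .], [Y → Y . y] }  — shift, reduce
  I4: { [Y → y .] }  — reduce
  I5: { [Y → Y y .] }  — reduce

No state contains more than one complete item.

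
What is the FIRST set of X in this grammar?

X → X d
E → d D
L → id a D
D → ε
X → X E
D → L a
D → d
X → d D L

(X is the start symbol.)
To compute FIRST(X), examine every production with X on the left-hand side, reading each right-hand side left to right until a non-nullable symbol is reached.

From X → X d:
  - X is the symbol being defined: contributes nothing new
    X is not nullable, so stop
From X → X E:
  - X is the symbol being defined: contributes nothing new
    X is not nullable, so stop
From X → d D L:
  - d is a terminal: add 'd' and stop

Collecting: FIRST(X) = { 'd' }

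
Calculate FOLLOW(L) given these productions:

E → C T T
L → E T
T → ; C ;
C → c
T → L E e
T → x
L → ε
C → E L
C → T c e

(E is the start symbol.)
In T → L E e: L is followed by E e, add FIRST(E e) \ {ε} = { ';', 'c', 'x' }
In C → E L: L is at the end, add FOLLOW(C)

The FOLLOW sets referred to above (computed the same way, to a fixed point):
  FOLLOW(C) = { ';', 'c', 'x' }

Taking the union: FOLLOW(L) = { ';', 'c', 'x' }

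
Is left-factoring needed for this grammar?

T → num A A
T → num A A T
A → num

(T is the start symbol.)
Left-factoring is needed when two productions for the same non-terminal
share a common prefix on the right-hand side.

Productions for T:
  T → num A A
  T → num A A T

Found common prefix 'num A A' in productions for T

Answer: Yes, T has productions with common prefix 'num A A'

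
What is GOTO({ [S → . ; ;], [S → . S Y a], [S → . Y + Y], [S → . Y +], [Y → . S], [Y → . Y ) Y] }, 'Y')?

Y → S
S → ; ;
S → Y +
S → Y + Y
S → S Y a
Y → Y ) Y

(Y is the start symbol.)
{ [S → Y . + Y], [S → Y . +], [Y → Y . ) Y] }

GOTO(I, 'Y') = CLOSURE({ [A → αX.β] : [A → α.Xβ] ∈ I, X = 'Y' })

Items with dot before 'Y', with the dot advanced:
  [S → . Y +] → [S → Y . +]
  [S → . Y + Y] → [S → Y . + Y]
  [Y → . Y ) Y] → [Y → Y . ) Y]
Closure adds nothing (no advanced item has the dot before a non-terminal).

GOTO = { [S → Y . + Y], [S → Y . +], [Y → Y . ) Y] }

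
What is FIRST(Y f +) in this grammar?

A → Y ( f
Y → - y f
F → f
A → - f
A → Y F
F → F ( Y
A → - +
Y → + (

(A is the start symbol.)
{ '+', '-' }

FIRST sets of the non-terminals involved (from the grammar, by fixed-point iteration):
  FIRST(Y) = { '+', '-' }

To compute FIRST(Y f +), process the symbols left to right:
Symbol Y is a non-terminal. Add FIRST(Y) \ {ε} = { '+', '-' }
Y is not nullable (ε ∉ FIRST(Y)), so stop here.
FIRST(Y f +) = { '+', '-' }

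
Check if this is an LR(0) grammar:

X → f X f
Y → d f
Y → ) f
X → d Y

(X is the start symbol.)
Yes, the grammar is LR(0)

A grammar is LR(0) if no state in the canonical LR(0) collection has:
  - both a shift item (dot before a terminal) and a complete item (shift-reduce conflict), or
  - two or more complete items (reduce-reduce conflict; the accept item [X' → X .] counts as a complete item here).

Augment with X' → X and build the canonical LR(0) collection (I0 = CLOSURE({[X' → . X]}), then GOTO on every symbol after a dot until no new states appear). It has 11 states:
  I0: { [X → . d Y], [X → . f X f], [X' → . X] }  — shift
  I1: { [X' → X .] }  — accept
  I2: { [X → d . Y], [Y → . ) f], [Y → . d f] }  — shift
  I3: { [X → . d Y], [X → . f X f], [X → f . X f] }  — shift
  I4: { [X → f X . f] }  — shift
  I5: { [X → f X f .] }  — reduce
  I6: { [Y → ) . f] }  — shift
  I7: { [X → d Y .] }  — reduce
  I8: { [Y → d . f] }  — shift
  I9: { [Y → d f .] }  — reduce
  I10: { [Y → ) f .] }  — reduce

Every state is either a pure shift/goto state or contains exactly one complete item and nothing to shift — no conflicts. The grammar is LR(0).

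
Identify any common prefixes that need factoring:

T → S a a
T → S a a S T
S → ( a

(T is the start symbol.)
Yes, T has productions with common prefix 'S a a'

Left-factoring is needed when two productions for the same non-terminal
share a common prefix on the right-hand side.

Productions for T:
  T → S a a
  T → S a a S T

Found common prefix 'S a a' in productions for T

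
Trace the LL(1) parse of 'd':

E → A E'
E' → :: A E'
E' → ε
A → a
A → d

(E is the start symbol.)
Stack is shown with the top on the left.

Stack   Input  Action
---------------------
E $     d $    output E → A E'
A E' $  d $    output A → d
d E' $  d $    match 'd'
E' $    $      output E' → ε
$       $      accept

The string is accepted.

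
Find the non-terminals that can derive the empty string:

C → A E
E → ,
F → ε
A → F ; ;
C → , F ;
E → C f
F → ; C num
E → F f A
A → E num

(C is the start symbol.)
{ 'F' }

ε-productions: F → ε
So F is immediately nullable.
No further non-terminal can be added: every production for the remaining non-terminals contains a terminal or a non-nullable non-terminal.
Nullable = { 'F' }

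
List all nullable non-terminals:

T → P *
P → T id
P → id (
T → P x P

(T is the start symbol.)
A non-terminal is nullable if it can derive ε (the empty string): either it has an ε-production, or it has a production whose right-hand side consists entirely of nullable non-terminals.

There are no ε-productions, so no non-terminal can derive ε.
No non-terminals are nullable.

Answer: None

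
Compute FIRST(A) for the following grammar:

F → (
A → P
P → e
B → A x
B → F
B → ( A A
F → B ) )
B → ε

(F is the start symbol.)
To compute FIRST(A), examine every production with A on the left-hand side, reading each right-hand side left to right until a non-nullable symbol is reached.

FIRST sets of the other non-terminals involved (by the same procedure, iterated to a fixed point):
  FIRST(P) = { 'e' }

From A → P:
  - P is a non-terminal: add FIRST(P) \ {ε} = { 'e' }
    P is not nullable, so stop

Collecting: FIRST(A) = { 'e' }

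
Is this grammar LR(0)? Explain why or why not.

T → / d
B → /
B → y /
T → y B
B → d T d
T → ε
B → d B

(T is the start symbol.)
No. Shift-reduce conflict between [T → .] and [T → . / d]

A grammar is LR(0) if no state in the canonical LR(0) collection has:
  - both a shift item (dot before a terminal) and a complete item (shift-reduce conflict), or
  - two or more complete items (reduce-reduce conflict; the accept item [T' → T .] counts as a complete item here).

Augment with T' → T and build the canonical LR(0) collection (I0 = CLOSURE({[T' → . T]}), then GOTO on every symbol after a dot until no new states appear). It has 16 states:
  I0: { [T → . / d], [T → . y B], [T → .], [T' → . T] }  — shift, reduce
  I1: { [T → / . d] }  — shift
  I2: { [T' → T .] }  — accept
  I3: { [B → . /], [B → . d B], [B → . d T d], [B → . y /], [T → y . B] }  — shift
  I4: { [B → / .] }  — reduce
  I5: { [T → y B .] }  — reduce
  I6: { [B → . /], [B → . d B], [B → . d T d], [B → . y /], [B → d . B], [B → d . T d], [T → . / d], [T → . y B], [T → .] }  — shift, reduce
  I7: { [B → y . /] }  — shift
  I8: { [B → y / .] }  — reduce
  I9: { [B → / .], [T → / . d] }  — shift, reduce
  I10: { [B → d B .] }  — reduce
  I11: { [B → d T . d] }  — shift
  I12: { [B → . /], [B → . d B], [B → . d T d], [B → . y /], [B → y . /], [T → y . B] }  — shift
  I13: { [B → / .], [B → y / .] }  — 2 reduces
  I14: { [B → d T d .] }  — reduce
  I15: { [T → / d .] }  — reduce

Conflict in state I0:
  Shift-reduce conflict between [T → .] and [T → . / d]
So the grammar is NOT LR(0).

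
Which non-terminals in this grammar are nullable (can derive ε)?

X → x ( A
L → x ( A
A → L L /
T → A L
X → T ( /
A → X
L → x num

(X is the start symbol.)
A non-terminal is nullable if it can derive ε (the empty string): either it has an ε-production, or it has a production whose right-hand side consists entirely of nullable non-terminals.

There are no ε-productions, so no non-terminal can derive ε.
No non-terminals are nullable.

Answer: None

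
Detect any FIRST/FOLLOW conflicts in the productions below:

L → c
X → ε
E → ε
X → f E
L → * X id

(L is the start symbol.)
No FIRST/FOLLOW conflicts.

A FIRST/FOLLOW conflict occurs when a non-terminal N has a nullable alternative N → β (β ⇒* ε) and another alternative N → α with FIRST(α) ∩ FOLLOW(N) ≠ ∅: on such a lookahead the parser cannot decide between expanding α and letting N vanish via β.

Nullable non-terminals: E, X.
E has a nullable alternative but only one production, so nothing to check.

X: nullable alternative(s) X → ε; FOLLOW(X) = { 'id' }
  X → ε: FIRST \ {ε} = { } — this is the only nullable alternative, skip
  X → f E: FIRST \ {ε} = { 'f' } — disjoint from FOLLOW(X)

L has no nullable alternative, so no FIRST/FOLLOW check is needed there.

No FIRST/FOLLOW conflicts found.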